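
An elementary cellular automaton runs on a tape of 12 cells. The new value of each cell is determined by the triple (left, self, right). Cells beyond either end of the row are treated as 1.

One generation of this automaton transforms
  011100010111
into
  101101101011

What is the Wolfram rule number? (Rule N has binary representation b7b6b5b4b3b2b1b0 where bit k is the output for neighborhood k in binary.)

position 2: 111 → 1  (bit 7 = 1)
position 3: 110 → 1  (bit 6 = 1)
position 0: 101 → 1  (bit 5 = 1)
position 4: 100 → 0  (bit 4 = 0)
position 1: 011 → 0  (bit 3 = 0)
position 7: 010 → 0  (bit 2 = 0)
position 6: 001 → 1  (bit 1 = 1)
position 5: 000 → 1  (bit 0 = 1)
bits b7..b0 = 11100011 = 227

227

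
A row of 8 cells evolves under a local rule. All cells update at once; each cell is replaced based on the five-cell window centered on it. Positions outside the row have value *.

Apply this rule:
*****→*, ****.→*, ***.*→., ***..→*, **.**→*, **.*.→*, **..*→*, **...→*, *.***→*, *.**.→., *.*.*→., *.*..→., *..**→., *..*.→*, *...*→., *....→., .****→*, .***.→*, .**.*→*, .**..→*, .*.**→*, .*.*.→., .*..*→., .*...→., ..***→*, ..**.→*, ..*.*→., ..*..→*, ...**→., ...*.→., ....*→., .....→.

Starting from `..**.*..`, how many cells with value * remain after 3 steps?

7

*.***...
.*****..
*******.
count of *: 7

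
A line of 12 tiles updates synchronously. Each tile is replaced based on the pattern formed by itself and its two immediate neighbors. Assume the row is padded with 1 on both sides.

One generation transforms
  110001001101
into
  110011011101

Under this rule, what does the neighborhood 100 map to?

0

At position 2 the neighborhood is 100; the next row has 0 there.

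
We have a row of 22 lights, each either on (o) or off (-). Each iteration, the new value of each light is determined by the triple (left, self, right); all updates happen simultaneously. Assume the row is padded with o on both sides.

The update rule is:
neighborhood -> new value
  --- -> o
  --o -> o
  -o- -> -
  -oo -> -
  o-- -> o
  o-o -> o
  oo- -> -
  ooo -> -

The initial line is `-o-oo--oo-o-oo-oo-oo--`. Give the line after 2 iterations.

-o-oo--oo-o-oo-oo-oo--

iteration 1: o-o--oo--o-o--o--o--oo
iteration 2: -o-oo--oo-o-oo-oo-oo--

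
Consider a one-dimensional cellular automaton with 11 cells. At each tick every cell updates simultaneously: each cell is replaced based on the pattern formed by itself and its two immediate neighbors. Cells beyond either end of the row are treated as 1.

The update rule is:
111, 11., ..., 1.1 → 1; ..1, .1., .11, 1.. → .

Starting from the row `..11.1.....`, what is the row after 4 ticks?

tick 1: ...11..111.
tick 2: .1..1...111
tick 3: 1.....1..11
tick 4: 1.111.....1

1.111.....1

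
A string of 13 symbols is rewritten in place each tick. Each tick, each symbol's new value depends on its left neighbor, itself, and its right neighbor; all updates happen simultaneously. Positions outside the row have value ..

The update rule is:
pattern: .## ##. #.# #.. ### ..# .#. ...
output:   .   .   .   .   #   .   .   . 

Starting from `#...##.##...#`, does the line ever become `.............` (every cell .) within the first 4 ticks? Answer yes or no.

.............
all cells are . at tick 1

yes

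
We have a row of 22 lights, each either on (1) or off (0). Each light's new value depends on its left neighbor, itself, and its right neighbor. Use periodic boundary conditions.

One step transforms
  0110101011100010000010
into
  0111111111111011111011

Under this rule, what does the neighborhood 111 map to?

1

At position 9 the neighborhood is 111; the next row has 1 there.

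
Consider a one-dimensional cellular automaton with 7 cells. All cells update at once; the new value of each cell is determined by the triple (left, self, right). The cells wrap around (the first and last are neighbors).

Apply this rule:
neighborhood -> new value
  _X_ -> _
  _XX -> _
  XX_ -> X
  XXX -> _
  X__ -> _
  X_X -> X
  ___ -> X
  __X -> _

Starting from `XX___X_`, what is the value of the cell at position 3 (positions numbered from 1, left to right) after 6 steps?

_X_X__X
X_X____
_X__XX_
_____X_
XXXX___
___X_X_
position 3 holds _

_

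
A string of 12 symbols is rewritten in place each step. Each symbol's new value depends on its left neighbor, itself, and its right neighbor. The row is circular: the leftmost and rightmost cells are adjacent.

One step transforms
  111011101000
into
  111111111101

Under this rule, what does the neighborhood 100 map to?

1

At position 9 the neighborhood is 100; the next row has 1 there.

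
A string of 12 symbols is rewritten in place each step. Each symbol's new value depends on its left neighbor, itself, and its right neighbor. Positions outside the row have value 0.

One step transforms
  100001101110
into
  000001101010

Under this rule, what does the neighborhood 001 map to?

At position 4 the neighborhood is 001; the next row has 0 there.

0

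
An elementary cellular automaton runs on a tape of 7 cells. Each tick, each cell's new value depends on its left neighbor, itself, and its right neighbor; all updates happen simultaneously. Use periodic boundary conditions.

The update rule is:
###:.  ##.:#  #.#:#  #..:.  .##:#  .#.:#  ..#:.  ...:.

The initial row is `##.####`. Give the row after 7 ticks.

.###...

.###...
.#.#...
.###...  (repeats tick 1; period 2)
tick 7: .###...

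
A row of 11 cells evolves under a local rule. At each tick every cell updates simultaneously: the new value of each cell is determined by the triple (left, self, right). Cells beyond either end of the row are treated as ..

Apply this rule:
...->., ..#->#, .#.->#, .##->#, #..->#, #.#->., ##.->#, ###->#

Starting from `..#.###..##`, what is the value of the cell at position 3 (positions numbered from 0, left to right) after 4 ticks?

.##.#######
###.#######
###.#######  (fixed point — unchanged through tick 4)
position 3 holds .

.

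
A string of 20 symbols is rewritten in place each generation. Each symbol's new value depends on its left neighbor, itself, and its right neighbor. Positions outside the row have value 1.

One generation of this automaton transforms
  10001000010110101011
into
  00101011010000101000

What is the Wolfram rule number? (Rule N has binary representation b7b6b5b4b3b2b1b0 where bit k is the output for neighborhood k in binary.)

position 19: 111 → 0  (bit 7 = 0)
position 0: 110 → 0  (bit 6 = 0)
position 10: 101 → 0  (bit 5 = 0)
position 1: 100 → 0  (bit 4 = 0)
position 11: 011 → 0  (bit 3 = 0)
position 4: 010 → 1  (bit 2 = 1)
position 3: 001 → 0  (bit 1 = 0)
position 2: 000 → 1  (bit 0 = 1)
bits b7..b0 = 00000101 = 5

5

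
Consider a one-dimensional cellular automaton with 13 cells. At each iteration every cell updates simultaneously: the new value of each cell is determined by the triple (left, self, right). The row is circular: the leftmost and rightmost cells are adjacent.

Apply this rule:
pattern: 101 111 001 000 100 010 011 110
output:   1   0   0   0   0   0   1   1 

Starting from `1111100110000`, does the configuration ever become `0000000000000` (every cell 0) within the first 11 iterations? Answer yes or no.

1000100110000
0000000110000
0000000110000  (fixed point — unchanged through iteration 11)
iteration 11 is 0000000110000, still not uniform 0

no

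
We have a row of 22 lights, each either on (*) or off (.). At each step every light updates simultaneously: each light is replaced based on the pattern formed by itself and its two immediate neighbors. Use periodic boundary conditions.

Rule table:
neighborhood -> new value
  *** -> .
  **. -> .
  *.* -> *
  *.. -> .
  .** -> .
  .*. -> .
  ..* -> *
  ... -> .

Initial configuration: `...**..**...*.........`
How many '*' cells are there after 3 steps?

3

..*...*....*..........
.*...*....*...........
*...*....*............
count of *: 3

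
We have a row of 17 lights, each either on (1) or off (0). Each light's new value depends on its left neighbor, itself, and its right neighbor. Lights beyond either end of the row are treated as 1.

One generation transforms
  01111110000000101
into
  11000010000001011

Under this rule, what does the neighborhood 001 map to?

At position 13 the neighborhood is 001; the next row has 1 there.

1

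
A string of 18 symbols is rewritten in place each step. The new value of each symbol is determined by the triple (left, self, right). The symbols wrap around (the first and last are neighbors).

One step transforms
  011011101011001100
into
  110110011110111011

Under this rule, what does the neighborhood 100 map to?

At position 12 the neighborhood is 100; the next row has 1 there.

1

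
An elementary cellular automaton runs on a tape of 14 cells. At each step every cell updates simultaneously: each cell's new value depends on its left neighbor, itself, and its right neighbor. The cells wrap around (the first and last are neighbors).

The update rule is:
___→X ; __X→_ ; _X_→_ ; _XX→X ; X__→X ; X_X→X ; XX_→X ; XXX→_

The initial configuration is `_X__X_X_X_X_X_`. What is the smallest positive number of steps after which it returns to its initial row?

14

__X__X_X_X_X_X
X__X__X_X_X_X_
_X__X__X_X_X_X
X_X__X__X_X_X_
_X_X__X__X_X_X
X_X_X__X__X_X_
_X_X_X__X__X_X
X_X_X_X__X__X_
_X_X_X_X__X__X
X_X_X_X_X__X__
_X_X_X_X_X__X_
__X_X_X_X_X__X
X__X_X_X_X_X__
_X__X_X_X_X_X_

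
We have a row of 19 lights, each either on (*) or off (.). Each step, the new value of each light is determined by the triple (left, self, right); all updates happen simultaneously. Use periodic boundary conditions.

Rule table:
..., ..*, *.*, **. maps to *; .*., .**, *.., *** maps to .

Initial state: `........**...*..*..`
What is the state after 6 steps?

*....**.**.*.*..*..

********.*.**..*..*
.......**.*.*.*..*.
*******.**.*.*..*..
......**.**.*..*..*
.*****.**.**..*..*.
*....**.**.*.*..*..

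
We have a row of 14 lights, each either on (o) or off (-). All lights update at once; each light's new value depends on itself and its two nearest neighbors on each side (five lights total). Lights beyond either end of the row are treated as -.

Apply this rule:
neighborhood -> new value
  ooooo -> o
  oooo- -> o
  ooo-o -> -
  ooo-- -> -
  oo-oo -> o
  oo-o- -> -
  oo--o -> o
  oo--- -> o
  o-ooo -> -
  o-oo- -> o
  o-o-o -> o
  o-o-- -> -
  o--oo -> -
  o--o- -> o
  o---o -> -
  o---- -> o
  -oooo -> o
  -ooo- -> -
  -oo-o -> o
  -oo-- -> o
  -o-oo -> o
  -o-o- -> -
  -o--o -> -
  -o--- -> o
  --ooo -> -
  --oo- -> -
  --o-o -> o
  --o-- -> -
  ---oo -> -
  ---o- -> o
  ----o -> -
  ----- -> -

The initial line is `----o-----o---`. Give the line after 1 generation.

---o-oo--o-oo-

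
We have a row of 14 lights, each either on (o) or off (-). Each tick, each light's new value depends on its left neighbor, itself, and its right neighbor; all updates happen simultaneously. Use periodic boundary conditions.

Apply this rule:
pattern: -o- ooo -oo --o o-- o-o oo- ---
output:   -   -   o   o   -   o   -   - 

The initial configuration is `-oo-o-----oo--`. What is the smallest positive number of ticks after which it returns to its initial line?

tick 1: oo-o-----oo---
tick 2: o-o-----oo---o
tick 3: -o-----oo---oo
tick 4: o-----oo---oo-
tick 5: -----oo---oo-o
tick 6: ----oo---oo-o-
tick 7: ---oo---oo-o--
tick 8: --oo---oo-o---
tick 9: -oo---oo-o----
tick 10: oo---oo-o-----
tick 11: o---oo-o-----o
tick 12: ---oo-o-----oo
tick 13: --oo-o-----oo-
tick 14: -oo-o-----oo--

14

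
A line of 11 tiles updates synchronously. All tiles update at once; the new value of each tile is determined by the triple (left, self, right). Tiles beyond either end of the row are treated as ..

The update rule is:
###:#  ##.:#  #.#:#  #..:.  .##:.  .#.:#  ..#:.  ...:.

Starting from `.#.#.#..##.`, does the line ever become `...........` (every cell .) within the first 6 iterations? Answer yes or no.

no

iteration 1: .#####...#.
iteration 2: ..####...#.
iteration 3: ...###...#.
iteration 4: ....##...#.
iteration 5: .....#...#.
iteration 6: .....#...#.
iteration 6 is .....#...#., still not uniform .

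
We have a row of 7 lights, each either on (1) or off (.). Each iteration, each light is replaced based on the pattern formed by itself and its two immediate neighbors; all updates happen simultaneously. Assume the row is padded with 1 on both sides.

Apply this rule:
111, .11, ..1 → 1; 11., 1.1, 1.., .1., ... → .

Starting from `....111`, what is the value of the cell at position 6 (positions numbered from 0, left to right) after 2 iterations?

...1111
..11111
position 6 holds 1

1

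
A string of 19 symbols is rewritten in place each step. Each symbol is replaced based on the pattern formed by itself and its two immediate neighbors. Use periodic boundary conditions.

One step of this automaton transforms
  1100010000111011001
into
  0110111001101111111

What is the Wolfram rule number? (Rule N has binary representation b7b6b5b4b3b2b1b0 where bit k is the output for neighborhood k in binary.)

position 0: 111 → 0  (bit 7 = 0)
position 1: 110 → 1  (bit 6 = 1)
position 13: 101 → 1  (bit 5 = 1)
position 2: 100 → 1  (bit 4 = 1)
position 10: 011 → 1  (bit 3 = 1)
position 5: 010 → 1  (bit 2 = 1)
position 4: 001 → 1  (bit 1 = 1)
position 3: 000 → 0  (bit 0 = 0)
bits b7..b0 = 01111110 = 126

126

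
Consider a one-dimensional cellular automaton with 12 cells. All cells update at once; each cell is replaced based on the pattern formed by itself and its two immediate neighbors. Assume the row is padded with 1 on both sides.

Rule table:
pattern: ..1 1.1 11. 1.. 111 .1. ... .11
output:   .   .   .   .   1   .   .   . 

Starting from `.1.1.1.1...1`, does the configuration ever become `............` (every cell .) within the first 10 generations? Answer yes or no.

generation 1: ............
all cells are . at generation 1

yes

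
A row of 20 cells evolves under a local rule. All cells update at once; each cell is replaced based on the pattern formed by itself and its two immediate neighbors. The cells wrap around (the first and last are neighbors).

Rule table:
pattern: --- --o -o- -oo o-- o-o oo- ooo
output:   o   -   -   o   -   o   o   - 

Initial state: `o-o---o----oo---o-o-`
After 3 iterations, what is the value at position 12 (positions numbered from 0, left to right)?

-

iteration 1: -o--o---oo-oo-o--o-o
iteration 2: o-----o-oooooo----o-
iteration 3: --ooo--oo----o-oo--o
position 12 holds -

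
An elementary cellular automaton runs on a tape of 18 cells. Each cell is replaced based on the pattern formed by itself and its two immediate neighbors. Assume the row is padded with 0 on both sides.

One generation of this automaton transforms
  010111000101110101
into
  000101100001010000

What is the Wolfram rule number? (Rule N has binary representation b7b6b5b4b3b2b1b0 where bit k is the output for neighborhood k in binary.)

88

position 4: 111 → 0  (bit 7 = 0)
position 5: 110 → 1  (bit 6 = 1)
position 2: 101 → 0  (bit 5 = 0)
position 6: 100 → 1  (bit 4 = 1)
position 3: 011 → 1  (bit 3 = 1)
position 1: 010 → 0  (bit 2 = 0)
position 0: 001 → 0  (bit 1 = 0)
position 7: 000 → 0  (bit 0 = 0)
bits b7..b0 = 01011000 = 88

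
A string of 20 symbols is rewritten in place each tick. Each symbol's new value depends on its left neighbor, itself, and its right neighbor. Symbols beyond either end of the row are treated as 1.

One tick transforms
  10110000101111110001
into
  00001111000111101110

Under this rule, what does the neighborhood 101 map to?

0

At position 1 the neighborhood is 101; the next row has 0 there.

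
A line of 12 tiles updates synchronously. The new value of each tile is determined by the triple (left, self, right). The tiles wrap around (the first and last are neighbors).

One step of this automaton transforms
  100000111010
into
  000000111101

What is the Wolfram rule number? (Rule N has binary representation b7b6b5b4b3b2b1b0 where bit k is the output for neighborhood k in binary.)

position 7: 111 → 1  (bit 7 = 1)
position 8: 110 → 1  (bit 6 = 1)
position 9: 101 → 1  (bit 5 = 1)
position 1: 100 → 0  (bit 4 = 0)
position 6: 011 → 1  (bit 3 = 1)
position 0: 010 → 0  (bit 2 = 0)
position 5: 001 → 0  (bit 1 = 0)
position 2: 000 → 0  (bit 0 = 0)
bits b7..b0 = 11101000 = 232

232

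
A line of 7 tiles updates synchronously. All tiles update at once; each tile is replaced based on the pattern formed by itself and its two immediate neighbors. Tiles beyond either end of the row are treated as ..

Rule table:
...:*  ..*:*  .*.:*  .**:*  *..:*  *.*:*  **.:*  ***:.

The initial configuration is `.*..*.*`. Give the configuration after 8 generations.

*******
*.....*
*******  (repeats generation 1; period 2)
generation 8: *.....*

*.....*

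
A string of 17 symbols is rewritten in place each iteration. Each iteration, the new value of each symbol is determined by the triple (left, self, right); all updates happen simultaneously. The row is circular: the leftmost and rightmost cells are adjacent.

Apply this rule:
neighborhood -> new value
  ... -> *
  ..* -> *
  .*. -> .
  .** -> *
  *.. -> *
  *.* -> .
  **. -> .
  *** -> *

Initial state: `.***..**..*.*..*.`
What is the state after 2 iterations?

**..**..*.****..*

iteration 1: ***.***.**...**.*
iteration 2: **..**..*.****..*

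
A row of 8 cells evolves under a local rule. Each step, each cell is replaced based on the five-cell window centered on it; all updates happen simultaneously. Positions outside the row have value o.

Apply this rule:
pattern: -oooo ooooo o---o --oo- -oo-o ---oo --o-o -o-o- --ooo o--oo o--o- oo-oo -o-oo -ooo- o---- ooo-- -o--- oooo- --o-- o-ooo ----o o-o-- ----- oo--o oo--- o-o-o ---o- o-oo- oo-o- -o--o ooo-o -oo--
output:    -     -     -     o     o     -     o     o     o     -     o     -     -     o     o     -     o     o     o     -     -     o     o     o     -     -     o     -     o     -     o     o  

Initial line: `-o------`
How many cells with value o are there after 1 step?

oooooo--
count of o: 6

6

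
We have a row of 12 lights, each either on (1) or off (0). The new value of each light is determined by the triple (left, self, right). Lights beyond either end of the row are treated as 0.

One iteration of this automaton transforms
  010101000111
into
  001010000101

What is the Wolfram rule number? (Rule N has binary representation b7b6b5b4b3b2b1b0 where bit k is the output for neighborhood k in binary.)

104

position 10: 111 → 0  (bit 7 = 0)
position 11: 110 → 1  (bit 6 = 1)
position 2: 101 → 1  (bit 5 = 1)
position 6: 100 → 0  (bit 4 = 0)
position 9: 011 → 1  (bit 3 = 1)
position 1: 010 → 0  (bit 2 = 0)
position 0: 001 → 0  (bit 1 = 0)
position 7: 000 → 0  (bit 0 = 0)
bits b7..b0 = 01101000 = 104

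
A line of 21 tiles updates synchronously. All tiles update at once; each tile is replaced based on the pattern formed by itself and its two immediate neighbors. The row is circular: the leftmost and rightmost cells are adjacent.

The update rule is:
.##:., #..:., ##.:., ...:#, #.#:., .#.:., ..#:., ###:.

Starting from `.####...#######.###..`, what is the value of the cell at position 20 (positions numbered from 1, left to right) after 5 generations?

generation 1: ......#.............#
generation 2: .####...###########..
generation 3: ......#.............#  (repeats generation 1; period 2)
generation 5: ......#.............#
position 20 holds .

.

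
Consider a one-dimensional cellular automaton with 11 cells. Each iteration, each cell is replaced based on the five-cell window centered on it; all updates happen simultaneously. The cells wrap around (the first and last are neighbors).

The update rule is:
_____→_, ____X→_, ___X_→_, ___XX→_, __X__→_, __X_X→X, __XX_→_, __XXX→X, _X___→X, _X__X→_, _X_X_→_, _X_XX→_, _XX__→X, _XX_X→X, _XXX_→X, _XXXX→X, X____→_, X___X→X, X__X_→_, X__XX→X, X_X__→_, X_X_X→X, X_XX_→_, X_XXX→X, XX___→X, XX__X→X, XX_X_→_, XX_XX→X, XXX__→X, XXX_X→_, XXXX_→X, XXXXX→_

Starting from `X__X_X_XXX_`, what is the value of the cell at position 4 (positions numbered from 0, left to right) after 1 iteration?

_

iteration 1: ___X_X_XX__
position 4 holds _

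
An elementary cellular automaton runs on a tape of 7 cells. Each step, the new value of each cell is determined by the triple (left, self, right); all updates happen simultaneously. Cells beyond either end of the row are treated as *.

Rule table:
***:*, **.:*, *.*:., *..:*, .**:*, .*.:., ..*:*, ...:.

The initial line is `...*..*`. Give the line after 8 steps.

step 1: *.*.***
step 2: *...***
step 3: **.****
step 4: **.****  (fixed point — unchanged through step 8)

**.****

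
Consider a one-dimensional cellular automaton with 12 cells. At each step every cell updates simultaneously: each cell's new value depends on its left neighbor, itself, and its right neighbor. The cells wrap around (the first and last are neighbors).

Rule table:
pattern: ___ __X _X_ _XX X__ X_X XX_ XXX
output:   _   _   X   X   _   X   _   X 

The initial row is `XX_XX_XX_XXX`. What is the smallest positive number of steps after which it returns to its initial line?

12

X_XX_XX_XXXX
_XX_XX_XXXXX
XX_XX_XXXXX_
X_XX_XXXXX_X
_XX_XXXXX_XX
XX_XXXXX_XX_
X_XXXXX_XX_X
_XXXXX_XX_XX
XXXXX_XX_XX_
XXXX_XX_XX_X
XXX_XX_XX_XX
XX_XX_XX_XXX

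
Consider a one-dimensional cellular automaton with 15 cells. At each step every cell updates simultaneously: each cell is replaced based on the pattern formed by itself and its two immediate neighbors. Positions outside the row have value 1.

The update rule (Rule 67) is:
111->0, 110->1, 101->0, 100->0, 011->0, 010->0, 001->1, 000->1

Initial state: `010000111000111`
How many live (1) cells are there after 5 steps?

4

step 1: 000111001011000
step 2: 011001010001011
step 3: 001010000110000
step 4: 010000111010111
step 5: 000111001000000
count of 1: 4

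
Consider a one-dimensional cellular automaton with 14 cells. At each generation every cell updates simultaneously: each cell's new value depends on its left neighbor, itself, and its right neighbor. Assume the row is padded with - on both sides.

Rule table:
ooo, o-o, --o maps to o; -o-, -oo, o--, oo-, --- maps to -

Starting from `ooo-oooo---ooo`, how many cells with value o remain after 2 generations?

5

-o-o-oo---o-o-
o-o-o----o-o--
count of o: 5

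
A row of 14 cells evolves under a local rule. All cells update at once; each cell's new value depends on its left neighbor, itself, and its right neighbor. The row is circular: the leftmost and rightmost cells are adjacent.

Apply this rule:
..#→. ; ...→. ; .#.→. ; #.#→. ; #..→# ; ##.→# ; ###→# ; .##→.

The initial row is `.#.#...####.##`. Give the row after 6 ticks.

....#...###..#
#....#...###..
.#....#...###.
..#....#...###
#..#....#...##
##..#....#...#

##..#....#...#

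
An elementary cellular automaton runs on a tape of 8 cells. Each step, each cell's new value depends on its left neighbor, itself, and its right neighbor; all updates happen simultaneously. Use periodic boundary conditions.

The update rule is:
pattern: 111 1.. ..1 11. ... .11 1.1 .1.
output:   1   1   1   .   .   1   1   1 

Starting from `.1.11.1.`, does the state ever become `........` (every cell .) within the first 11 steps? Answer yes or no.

1111.111
111.1111
11.11111
1.111111
.1111111
1111111.
111111.1
11111.11
1111.111  (repeats step 1; period 8)
step 11: 11.11111
step 11 is 11.11111, still not uniform .

no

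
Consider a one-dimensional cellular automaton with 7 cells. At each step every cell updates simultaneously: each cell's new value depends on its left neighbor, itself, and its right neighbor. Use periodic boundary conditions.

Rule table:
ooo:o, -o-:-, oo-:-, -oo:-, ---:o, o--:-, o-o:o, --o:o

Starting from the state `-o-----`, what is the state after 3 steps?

o--oooo
--o-ooo
-o-o-o-

-o-o-o-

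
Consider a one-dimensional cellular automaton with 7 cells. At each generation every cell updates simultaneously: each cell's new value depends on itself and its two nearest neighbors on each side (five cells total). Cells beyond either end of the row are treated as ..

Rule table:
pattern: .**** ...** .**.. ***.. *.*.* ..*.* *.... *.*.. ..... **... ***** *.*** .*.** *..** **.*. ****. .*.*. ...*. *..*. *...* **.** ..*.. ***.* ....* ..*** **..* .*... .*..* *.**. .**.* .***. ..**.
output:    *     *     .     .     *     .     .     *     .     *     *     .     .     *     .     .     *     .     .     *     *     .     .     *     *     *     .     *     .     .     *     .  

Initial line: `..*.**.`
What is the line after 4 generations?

*......

*.....*
....*..
..*....
*......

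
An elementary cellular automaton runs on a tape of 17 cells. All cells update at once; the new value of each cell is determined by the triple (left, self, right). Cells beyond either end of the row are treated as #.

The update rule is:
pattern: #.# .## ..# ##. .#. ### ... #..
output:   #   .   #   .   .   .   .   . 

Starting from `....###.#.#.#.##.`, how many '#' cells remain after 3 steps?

step 1: ...#...#.#.#.#..#
step 2: ..#...#.#.#.#..#.
step 3: .#...#.#.#.#..#.#
count of #: 7

7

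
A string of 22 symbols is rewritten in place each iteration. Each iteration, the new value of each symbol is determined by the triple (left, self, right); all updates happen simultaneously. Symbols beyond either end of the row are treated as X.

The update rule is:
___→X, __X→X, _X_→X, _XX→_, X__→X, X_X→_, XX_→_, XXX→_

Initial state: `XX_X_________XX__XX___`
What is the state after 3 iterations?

___XXXXXXXXXX__XX__XXX

___XXXXXXXXXX__XX__XXX
XXX__________XX__XX___
___XXXXXXXXXX__XX__XXX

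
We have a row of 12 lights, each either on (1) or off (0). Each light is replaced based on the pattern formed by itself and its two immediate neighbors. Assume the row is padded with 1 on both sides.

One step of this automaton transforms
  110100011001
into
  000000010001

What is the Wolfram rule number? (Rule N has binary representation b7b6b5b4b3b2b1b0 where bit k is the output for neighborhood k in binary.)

position 0: 111 → 0  (bit 7 = 0)
position 1: 110 → 0  (bit 6 = 0)
position 2: 101 → 0  (bit 5 = 0)
position 4: 100 → 0  (bit 4 = 0)
position 7: 011 → 1  (bit 3 = 1)
position 3: 010 → 0  (bit 2 = 0)
position 6: 001 → 0  (bit 1 = 0)
position 5: 000 → 0  (bit 0 = 0)
bits b7..b0 = 00001000 = 8

8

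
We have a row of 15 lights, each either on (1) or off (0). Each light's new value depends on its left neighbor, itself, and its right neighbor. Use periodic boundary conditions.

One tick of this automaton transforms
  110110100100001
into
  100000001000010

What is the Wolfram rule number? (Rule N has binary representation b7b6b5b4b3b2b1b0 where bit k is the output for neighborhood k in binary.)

position 0: 111 → 1  (bit 7 = 1)
position 1: 110 → 0  (bit 6 = 0)
position 2: 101 → 0  (bit 5 = 0)
position 7: 100 → 0  (bit 4 = 0)
position 3: 011 → 0  (bit 3 = 0)
position 6: 010 → 0  (bit 2 = 0)
position 8: 001 → 1  (bit 1 = 1)
position 11: 000 → 0  (bit 0 = 0)
bits b7..b0 = 10000010 = 130

130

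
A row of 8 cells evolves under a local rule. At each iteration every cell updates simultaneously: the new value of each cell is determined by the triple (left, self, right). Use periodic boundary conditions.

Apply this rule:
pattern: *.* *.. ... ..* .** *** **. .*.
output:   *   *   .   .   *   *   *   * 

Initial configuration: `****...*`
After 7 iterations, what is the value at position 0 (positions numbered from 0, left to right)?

iteration 1: *****..*
iteration 2: ******.*
iteration 3: ********
iteration 4: ********  (fixed point — unchanged through iteration 7)
position 0 holds *

*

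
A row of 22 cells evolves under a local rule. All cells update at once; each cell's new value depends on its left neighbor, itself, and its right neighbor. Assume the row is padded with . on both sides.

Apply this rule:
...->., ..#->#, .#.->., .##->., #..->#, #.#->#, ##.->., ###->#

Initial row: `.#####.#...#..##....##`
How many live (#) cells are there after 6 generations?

11

generation 1: #.###.#.#.#.##..#..#..
generation 2: .#.#.#.#.#.#..##.##.#.
generation 3: #.#.#.#.#.#.##..#..#.#
generation 4: .#.#.#.#.#.#..##.##.#.  (repeats generation 2; period 2)
generation 6: .#.#.#.#.#.#..##.##.#.
count of #: 11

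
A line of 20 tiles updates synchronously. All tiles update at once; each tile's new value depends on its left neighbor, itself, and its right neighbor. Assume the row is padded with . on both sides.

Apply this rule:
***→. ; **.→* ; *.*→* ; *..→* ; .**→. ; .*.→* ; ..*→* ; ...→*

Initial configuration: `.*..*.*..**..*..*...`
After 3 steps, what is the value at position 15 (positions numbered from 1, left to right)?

*********.**********
........**.........*
********.***********
position 15 holds *

*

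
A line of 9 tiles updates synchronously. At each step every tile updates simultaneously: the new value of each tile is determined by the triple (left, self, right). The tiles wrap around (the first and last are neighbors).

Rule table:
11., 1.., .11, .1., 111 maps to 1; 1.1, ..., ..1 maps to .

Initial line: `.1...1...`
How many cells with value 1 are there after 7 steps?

step 1: .11..11..
step 2: .111.111.
step 3: .111.1111
step 4: .111.1111  (fixed point — unchanged through step 7)
count of 1: 7

7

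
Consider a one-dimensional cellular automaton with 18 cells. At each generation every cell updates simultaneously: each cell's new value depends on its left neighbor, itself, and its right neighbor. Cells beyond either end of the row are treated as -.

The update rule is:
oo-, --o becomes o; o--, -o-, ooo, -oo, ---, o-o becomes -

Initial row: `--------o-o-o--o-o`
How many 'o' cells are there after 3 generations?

2

-------o------o---
------o------o----
-----o------o-----
count of o: 2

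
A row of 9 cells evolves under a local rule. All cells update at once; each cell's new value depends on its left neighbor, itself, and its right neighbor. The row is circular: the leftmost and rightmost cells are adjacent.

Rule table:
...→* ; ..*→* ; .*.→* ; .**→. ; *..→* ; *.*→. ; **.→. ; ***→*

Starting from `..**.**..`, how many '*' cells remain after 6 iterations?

iteration 1: **.....**
iteration 2: *.*****.*
iteration 3: ...***...
iteration 4: ***.*.***
iteration 5: **..*..**
iteration 6: *.*****.*
count of *: 7

7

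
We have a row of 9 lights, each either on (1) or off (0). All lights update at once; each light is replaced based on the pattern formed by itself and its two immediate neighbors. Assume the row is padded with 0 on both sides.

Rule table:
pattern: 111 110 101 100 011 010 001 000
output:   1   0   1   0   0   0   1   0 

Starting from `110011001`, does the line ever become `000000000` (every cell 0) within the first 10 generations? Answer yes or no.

000100010
001000100
010001000
100010000
000100000
001000000
010000000
100000000
000000000
all cells are 0 at generation 9

yes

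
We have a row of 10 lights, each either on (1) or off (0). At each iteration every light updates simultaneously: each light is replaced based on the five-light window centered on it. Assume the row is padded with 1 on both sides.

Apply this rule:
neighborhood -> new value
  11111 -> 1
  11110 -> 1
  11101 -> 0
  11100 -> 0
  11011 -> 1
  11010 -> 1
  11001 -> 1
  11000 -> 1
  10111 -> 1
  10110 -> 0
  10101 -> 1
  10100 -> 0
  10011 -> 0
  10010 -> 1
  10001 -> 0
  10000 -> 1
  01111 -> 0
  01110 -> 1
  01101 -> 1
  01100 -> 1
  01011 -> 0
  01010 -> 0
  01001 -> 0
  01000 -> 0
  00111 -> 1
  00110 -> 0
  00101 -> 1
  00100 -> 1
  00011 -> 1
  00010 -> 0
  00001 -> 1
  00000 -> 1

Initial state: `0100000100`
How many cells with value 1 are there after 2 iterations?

1001110100
0101101000
count of 1: 4

4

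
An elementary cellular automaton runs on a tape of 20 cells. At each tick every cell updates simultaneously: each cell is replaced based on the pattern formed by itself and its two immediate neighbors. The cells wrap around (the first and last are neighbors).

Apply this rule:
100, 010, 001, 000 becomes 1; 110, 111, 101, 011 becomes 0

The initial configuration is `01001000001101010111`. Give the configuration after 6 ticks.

10000000001111111111

01111111110001010000
10000000001111011111
01111111110000000000
10000000001111111111
01111111110000000000  (repeats tick 3; period 2)
tick 6: 10000000001111111111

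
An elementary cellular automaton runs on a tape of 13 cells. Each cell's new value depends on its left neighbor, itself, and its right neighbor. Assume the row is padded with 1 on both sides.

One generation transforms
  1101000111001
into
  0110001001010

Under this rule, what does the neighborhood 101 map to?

At position 2 the neighborhood is 101; the next row has 1 there.

1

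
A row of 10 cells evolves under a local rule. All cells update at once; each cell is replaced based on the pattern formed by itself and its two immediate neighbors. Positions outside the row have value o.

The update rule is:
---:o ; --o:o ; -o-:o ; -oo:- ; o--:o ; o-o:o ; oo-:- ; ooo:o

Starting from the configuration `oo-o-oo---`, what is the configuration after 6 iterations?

oo-ooo--o-

o-ooo--ooo
-o-o-oo-oo
ooooo--o-o
oooo-oooo-
ooo-o-oo-o
oo-ooo--o-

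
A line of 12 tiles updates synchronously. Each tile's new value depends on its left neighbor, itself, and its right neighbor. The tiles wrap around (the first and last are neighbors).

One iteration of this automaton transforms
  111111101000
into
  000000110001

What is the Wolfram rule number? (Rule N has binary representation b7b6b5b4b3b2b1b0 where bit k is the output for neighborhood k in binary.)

98

position 1: 111 → 0  (bit 7 = 0)
position 6: 110 → 1  (bit 6 = 1)
position 7: 101 → 1  (bit 5 = 1)
position 9: 100 → 0  (bit 4 = 0)
position 0: 011 → 0  (bit 3 = 0)
position 8: 010 → 0  (bit 2 = 0)
position 11: 001 → 1  (bit 1 = 1)
position 10: 000 → 0  (bit 0 = 0)
bits b7..b0 = 01100010 = 98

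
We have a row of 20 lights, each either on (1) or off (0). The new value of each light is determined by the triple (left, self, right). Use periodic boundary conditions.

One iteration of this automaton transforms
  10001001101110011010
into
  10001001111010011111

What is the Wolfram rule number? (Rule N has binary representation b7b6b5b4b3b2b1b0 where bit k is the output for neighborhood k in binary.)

108

position 11: 111 → 0  (bit 7 = 0)
position 8: 110 → 1  (bit 6 = 1)
position 9: 101 → 1  (bit 5 = 1)
position 1: 100 → 0  (bit 4 = 0)
position 7: 011 → 1  (bit 3 = 1)
position 0: 010 → 1  (bit 2 = 1)
position 3: 001 → 0  (bit 1 = 0)
position 2: 000 → 0  (bit 0 = 0)
bits b7..b0 = 01101100 = 108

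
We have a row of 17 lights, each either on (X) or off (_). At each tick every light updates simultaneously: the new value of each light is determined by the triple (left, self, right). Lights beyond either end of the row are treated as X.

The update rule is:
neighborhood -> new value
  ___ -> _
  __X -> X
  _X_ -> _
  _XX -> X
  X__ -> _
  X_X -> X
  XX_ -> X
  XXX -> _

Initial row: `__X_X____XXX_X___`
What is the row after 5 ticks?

_X_X____XX_XX___X
X_X____XXXXXX__XX
XX____XX____X_XX_
_X___XXX___X_XXXX
X___XX_X__X_XX___

X___XX_X__X_XX___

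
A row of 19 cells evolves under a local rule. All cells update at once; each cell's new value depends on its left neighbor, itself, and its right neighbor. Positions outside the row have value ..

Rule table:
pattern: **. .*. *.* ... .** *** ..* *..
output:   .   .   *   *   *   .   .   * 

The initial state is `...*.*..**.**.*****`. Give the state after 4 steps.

..*.*..**.**.**.***

step 1: **..*.*.*.**.**....
step 2: *.*..*.*.**.**.****
step 3: .*.*..*.**.**.**...
step 4: ..*.*..**.**.**.***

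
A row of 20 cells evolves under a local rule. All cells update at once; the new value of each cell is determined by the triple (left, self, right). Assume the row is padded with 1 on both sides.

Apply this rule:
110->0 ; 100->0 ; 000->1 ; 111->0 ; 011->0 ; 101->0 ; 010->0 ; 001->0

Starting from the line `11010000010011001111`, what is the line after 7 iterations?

00000111000000000000

iteration 1: 00000111000000000000
iteration 2: 01110000011111111110
iteration 3: 00000111000000000000  (repeats iteration 1; period 2)
iteration 7: 00000111000000000000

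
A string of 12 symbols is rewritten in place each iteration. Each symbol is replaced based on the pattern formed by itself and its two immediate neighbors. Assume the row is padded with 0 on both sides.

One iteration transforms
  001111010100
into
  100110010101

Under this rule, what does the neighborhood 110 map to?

0

At position 5 the neighborhood is 110; the next row has 0 there.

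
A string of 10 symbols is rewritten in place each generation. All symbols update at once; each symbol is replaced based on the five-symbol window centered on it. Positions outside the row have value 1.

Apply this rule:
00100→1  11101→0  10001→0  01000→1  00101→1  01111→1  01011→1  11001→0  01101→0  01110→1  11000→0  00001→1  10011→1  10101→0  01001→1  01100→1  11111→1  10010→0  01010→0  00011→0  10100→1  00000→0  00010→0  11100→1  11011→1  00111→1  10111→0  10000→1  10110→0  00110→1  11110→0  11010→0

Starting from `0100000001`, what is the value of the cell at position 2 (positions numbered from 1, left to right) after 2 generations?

generation 1: 0111000101
generation 2: 1011000110
position 2 holds 0

0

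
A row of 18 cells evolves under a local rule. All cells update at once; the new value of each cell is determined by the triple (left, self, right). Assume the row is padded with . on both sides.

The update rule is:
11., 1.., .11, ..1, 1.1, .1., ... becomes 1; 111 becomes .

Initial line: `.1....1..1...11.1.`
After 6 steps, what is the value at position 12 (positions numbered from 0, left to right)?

.

111111111111111111
1................1
111111111111111111  (repeats step 1; period 2)
step 6: 1................1
position 12 holds .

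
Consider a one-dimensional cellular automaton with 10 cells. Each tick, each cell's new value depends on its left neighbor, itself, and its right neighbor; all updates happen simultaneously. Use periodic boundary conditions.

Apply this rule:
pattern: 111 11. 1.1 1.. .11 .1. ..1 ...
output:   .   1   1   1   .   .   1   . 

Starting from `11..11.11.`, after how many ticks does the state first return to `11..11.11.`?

20

.111.11.11
1..11.11.1
111.11.11.
..11.11.11
11.11.11.1
.11.11.11.
1.11.11.11
11.11.11..
.11.11.111
1.11.11..1
11.11.111.
.11.11..11
1.11.111.1
11.11..11.
.11.111.11
1.11..11.1
11.111.11.
.11..11.11
1.111.11.1
11..11.11.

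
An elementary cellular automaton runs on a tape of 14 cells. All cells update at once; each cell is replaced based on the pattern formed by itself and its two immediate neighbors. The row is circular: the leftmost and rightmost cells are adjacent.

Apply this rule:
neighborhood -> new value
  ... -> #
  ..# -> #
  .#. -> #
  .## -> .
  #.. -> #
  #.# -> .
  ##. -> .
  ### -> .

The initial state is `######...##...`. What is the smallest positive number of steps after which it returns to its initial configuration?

2

step 1: ......###..###
step 2: ######...##...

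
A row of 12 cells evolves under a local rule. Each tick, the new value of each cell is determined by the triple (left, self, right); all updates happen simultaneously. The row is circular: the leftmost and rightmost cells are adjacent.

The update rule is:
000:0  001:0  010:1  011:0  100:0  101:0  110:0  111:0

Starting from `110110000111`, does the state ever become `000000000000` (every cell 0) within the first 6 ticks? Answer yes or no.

000000000000
all cells are 0 at tick 1

yes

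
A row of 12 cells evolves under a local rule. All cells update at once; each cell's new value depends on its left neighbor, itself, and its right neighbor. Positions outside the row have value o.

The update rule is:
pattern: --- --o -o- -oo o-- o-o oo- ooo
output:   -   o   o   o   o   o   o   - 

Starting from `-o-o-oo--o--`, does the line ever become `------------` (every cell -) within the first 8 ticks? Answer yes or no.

tick 1: oooooooooooo
tick 2: ------------
all cells are - at tick 2

yes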